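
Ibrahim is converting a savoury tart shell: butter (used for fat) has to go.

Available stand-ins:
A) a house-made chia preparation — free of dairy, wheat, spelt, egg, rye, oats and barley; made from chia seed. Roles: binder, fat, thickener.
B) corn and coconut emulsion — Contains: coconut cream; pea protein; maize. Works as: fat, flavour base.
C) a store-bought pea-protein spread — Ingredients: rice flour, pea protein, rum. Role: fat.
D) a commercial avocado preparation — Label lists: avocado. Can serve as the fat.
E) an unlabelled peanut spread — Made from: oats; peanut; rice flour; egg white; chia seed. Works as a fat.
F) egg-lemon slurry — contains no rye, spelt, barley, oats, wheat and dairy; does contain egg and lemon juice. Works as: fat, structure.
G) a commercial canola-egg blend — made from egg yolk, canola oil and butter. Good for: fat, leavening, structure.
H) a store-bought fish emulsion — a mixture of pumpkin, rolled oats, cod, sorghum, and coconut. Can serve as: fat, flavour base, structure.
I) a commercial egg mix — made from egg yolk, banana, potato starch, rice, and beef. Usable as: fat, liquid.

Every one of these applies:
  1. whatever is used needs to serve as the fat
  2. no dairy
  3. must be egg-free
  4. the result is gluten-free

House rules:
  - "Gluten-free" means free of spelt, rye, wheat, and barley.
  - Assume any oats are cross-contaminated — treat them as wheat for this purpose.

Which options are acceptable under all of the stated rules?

A, B, C, D

A: nothing on the exclusion list — keep
B: only coconut cream, maize, and pea protein; none excluded — valid
C: only rum, rice flour, and pea protein; none excluded — valid
D: only avocado; none excluded — keep
E: has oats, so not gluten-free; has egg white, so not egg-free — reject
F: has egg, so not egg-free — reject
G: has egg yolk, so not egg-free; has butter, so not dairy-free — no
H: has rolled oats, so not gluten-free — reject
I: has egg yolk, so not egg-free — no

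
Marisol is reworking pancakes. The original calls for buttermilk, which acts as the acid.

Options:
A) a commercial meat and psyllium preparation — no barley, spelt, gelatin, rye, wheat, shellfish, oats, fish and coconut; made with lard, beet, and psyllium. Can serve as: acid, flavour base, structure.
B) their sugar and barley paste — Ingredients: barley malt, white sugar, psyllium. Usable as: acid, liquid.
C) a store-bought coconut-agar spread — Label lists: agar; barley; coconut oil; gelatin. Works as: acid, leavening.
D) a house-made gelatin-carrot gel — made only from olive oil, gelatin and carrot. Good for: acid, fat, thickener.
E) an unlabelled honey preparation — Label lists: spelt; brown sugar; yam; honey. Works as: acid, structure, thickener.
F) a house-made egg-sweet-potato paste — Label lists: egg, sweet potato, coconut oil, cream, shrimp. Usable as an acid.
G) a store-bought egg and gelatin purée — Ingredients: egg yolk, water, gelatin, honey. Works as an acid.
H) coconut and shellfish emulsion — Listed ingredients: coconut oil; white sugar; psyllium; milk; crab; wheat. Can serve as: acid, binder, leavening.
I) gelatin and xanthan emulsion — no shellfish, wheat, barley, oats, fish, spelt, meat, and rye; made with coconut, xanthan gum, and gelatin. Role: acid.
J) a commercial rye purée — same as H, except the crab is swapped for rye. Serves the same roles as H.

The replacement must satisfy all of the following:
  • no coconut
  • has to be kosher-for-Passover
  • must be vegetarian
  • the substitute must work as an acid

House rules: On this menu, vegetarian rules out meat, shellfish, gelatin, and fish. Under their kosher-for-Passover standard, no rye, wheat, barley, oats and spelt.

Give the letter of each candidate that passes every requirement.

none

A: has lard, so not vegetarian — out
B: has barley malt, so not kosher-for-Passover — out
C: has gelatin, so not vegetarian; has barley, so not kosher-for-Passover (and 1 more) — out
D: has gelatin, so not vegetarian — reject
E: has spelt, so not kosher-for-Passover — out
F: has shrimp, so not vegetarian; has coconut oil, so not coconut-free — no
G: has gelatin, so not vegetarian — reject
H: has crab, so not vegetarian; has wheat, so not kosher-for-Passover (and 1 more) — out
I: has gelatin, so not vegetarian; has coconut, so not coconut-free — reject
J: has rye, so not kosher-for-Passover; has coconut oil, so not coconut-free — reject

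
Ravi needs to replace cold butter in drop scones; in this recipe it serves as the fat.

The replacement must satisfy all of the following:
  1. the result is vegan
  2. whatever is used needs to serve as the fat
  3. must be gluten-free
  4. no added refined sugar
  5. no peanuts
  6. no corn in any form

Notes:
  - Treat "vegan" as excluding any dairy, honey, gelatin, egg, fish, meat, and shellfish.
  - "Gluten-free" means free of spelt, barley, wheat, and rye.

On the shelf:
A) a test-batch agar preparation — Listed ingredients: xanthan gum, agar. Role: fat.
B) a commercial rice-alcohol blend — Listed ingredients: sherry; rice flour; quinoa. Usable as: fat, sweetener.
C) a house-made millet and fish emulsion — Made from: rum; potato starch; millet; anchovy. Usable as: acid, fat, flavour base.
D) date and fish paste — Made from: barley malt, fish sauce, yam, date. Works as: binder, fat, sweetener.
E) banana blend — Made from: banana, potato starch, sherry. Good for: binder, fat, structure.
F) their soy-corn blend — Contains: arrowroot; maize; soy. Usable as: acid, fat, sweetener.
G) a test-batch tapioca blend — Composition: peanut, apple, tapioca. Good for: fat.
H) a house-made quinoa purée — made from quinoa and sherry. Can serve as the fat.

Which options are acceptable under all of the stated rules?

A: no peanut, no corn — valid
B: only sherry, rice flour and quinoa; none excluded — OK
C: has anchovy, so not vegan — reject
D: has fish sauce, so not vegan; has barley malt, so not gluten-free — out
E: only sherry, banana and potato starch; none excluded — keep
F: has maize, so not corn-free — out
G: has peanut, so not peanut-free — no
H: works as a fat, no corn, gluten-free — OK

A, B, E, H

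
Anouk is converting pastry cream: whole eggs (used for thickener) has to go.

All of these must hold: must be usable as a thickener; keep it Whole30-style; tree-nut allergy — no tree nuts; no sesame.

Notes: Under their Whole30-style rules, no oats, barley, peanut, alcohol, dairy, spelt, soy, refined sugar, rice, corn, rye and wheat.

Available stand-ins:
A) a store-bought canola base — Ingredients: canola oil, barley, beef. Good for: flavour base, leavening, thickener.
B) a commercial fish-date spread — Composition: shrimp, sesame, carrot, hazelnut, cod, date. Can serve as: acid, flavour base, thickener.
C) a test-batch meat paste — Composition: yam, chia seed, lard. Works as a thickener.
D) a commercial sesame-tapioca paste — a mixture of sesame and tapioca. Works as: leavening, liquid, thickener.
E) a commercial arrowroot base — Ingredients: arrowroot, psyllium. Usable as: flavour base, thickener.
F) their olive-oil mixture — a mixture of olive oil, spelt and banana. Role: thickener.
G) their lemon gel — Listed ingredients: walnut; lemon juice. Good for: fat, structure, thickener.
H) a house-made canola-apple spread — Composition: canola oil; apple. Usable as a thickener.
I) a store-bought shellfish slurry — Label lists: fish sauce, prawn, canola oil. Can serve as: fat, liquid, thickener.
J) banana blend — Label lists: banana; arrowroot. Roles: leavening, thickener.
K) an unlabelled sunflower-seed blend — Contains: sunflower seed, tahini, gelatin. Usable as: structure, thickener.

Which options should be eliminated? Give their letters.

A, B, D, F, G, K

A: has barley, so not Whole30-style — out
B: has hazelnut, so not tree-nut-free; has sesame, so not sesame-free — reject
C: only lard, chia seed, and yam; none excluded — OK
D: has sesame, so not sesame-free — reject
E: only arrowroot and psyllium; none excluded — OK
F: has spelt, so not Whole30-style — reject
G: has walnut, so not tree-nut-free — out
H: works as a thickener, no sesame, no tree nuts — OK
I: nothing on the exclusion list — OK
J: only arrowroot and banana; none excluded — valid
K: has tahini, so not sesame-free — no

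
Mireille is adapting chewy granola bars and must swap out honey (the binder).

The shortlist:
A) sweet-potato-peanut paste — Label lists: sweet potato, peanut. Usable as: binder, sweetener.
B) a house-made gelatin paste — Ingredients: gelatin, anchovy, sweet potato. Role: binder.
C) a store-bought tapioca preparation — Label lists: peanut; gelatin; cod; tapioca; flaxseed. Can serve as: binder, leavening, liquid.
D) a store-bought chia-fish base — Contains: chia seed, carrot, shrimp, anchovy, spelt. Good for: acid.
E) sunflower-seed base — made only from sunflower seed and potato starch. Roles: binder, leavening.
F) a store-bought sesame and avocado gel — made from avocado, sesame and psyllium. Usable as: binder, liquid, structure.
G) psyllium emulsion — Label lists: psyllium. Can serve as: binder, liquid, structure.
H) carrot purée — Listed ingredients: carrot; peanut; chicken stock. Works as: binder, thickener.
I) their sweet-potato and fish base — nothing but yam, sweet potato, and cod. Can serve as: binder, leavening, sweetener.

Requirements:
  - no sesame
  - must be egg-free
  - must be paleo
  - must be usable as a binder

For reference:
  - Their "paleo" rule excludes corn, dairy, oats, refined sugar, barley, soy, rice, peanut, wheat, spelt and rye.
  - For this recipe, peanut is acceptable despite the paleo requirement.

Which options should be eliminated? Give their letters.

A: peanut is permitted under the paleo carve-out; nothing else excluded — valid
B: works as a binder, paleo, no sesame — OK
C: peanut is permitted under the paleo carve-out; nothing else excluded — valid
D: not usable as a binder; has spelt, so not paleo — reject
E: every rule checks out — OK
F: has sesame, so not sesame-free — no
G: only psyllium; none excluded — valid
H: peanut is permitted under the paleo carve-out; nothing else excluded — OK
I: nothing on the exclusion list — OK

D, F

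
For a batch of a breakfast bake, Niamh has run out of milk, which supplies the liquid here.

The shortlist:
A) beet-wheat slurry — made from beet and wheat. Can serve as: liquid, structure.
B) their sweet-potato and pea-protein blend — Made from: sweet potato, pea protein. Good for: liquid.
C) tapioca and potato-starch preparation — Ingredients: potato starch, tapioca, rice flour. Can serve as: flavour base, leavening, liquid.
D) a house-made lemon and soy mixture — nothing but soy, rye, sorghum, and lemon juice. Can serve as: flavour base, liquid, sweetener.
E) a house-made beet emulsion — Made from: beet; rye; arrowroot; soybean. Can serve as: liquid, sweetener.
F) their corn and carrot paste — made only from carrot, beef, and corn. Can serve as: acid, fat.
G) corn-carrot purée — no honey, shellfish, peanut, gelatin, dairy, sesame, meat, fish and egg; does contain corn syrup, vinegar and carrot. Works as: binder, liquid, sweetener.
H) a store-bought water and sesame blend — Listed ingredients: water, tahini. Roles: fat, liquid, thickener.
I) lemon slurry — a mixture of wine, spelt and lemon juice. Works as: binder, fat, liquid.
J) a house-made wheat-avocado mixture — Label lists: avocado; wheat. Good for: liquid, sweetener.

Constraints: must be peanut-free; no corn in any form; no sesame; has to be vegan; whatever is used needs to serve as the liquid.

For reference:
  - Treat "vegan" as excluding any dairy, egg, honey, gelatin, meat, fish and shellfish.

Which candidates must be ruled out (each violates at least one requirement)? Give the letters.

F, G, H

A: only wheat and beet; none excluded — OK
B: every rule checks out — OK
C: works as a liquid, no peanut, vegan — OK
D: vegan, no sesame — OK
E: rye and soybean etc. — none of it excluded — OK
F: not usable as a liquid; has beef, so not vegan (and 1 more) — reject
G: has corn syrup, so not corn-free — reject
H: has tahini, so not sesame-free — reject
I: nothing on the exclusion list — keep
J: vegan, no sesame — OK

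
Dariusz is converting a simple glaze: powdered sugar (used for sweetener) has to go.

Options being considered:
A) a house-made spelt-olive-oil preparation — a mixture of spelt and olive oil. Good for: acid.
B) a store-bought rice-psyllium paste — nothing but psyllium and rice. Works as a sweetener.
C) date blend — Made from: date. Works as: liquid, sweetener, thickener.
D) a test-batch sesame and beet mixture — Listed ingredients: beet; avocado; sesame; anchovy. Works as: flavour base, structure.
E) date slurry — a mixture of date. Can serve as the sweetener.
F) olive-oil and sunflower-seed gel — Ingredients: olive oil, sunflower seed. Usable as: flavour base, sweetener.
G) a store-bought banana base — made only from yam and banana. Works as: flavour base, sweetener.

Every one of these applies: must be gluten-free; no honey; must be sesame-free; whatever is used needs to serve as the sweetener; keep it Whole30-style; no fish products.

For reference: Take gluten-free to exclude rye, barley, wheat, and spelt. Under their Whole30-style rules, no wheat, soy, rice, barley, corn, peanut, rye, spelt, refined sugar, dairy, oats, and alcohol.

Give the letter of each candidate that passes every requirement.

A: not usable as a sweetener; has spelt, so not gluten-free (and 1 more) — no
B: has rice, so not Whole30-style — no
C: nothing on the exclusion list — valid
D: not usable as a sweetener; has anchovy, so not fish-free (and 1 more) — reject
E: only date; none excluded — OK
F: only sunflower seed and olive oil; none excluded — OK
G: works as a sweetener, gluten-free, no fish — OK

C, E, F, G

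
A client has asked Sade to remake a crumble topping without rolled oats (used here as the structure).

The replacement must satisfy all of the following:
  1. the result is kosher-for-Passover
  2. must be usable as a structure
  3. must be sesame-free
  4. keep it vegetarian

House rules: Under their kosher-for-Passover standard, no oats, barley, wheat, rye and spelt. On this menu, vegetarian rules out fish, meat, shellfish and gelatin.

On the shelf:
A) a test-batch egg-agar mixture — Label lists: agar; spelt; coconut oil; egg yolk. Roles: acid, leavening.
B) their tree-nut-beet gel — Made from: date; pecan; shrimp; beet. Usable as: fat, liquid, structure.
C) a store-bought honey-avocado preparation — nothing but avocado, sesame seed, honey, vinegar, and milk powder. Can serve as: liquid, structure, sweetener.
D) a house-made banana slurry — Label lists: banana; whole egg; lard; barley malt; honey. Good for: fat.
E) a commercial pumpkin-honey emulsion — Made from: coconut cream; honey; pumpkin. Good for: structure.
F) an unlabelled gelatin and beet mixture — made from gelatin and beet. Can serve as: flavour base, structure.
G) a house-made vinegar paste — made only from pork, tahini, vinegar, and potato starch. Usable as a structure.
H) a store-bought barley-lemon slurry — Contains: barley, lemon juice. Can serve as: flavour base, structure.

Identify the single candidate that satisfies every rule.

E

A: not usable as a structure; has spelt, so not kosher-for-Passover — out
B: has shrimp, so not vegetarian — no
C: has sesame seed, so not sesame-free — no
D: not usable as a structure; has barley malt, so not kosher-for-Passover (and 1 more) — out
E: works as a structure, no sesame, vegetarian — valid
F: has gelatin, so not vegetarian — out
G: has pork, so not vegetarian; has tahini, so not sesame-free — no
H: has barley, so not kosher-for-Passover — out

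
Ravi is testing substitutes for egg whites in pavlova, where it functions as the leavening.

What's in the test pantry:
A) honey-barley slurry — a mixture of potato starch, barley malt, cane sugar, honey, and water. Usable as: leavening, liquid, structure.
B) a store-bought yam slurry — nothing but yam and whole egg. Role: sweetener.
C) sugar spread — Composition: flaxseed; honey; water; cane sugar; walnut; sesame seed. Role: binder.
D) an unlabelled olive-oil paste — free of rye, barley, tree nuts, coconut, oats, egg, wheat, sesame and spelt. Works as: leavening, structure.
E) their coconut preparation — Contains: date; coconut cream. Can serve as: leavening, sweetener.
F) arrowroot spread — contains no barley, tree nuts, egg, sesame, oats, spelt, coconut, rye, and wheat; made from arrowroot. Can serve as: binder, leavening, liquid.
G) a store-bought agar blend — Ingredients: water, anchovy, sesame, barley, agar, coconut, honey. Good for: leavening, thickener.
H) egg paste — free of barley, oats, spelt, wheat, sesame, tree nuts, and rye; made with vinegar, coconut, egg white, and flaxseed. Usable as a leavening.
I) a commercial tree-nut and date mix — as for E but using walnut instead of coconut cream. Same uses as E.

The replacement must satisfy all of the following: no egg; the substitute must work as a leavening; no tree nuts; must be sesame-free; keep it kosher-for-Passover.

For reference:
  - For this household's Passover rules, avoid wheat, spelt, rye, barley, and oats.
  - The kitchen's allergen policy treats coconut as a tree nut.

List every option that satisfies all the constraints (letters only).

D, F

A: has barley malt, so not kosher-for-Passover — out
B: not usable as a leavening; has whole egg, so not egg-free — out
C: not usable as a leavening; has sesame seed, so not sesame-free (and 1 more) — reject
D: all constraints satisfied — OK
E: has coconut cream, so not tree-nut-free — out
F: all constraints satisfied — valid
G: has barley, so not kosher-for-Passover; has sesame, so not sesame-free (and 1 more) — no
H: has egg white, so not egg-free; has coconut, so not tree-nut-free — no
I: has walnut, so not tree-nut-free — out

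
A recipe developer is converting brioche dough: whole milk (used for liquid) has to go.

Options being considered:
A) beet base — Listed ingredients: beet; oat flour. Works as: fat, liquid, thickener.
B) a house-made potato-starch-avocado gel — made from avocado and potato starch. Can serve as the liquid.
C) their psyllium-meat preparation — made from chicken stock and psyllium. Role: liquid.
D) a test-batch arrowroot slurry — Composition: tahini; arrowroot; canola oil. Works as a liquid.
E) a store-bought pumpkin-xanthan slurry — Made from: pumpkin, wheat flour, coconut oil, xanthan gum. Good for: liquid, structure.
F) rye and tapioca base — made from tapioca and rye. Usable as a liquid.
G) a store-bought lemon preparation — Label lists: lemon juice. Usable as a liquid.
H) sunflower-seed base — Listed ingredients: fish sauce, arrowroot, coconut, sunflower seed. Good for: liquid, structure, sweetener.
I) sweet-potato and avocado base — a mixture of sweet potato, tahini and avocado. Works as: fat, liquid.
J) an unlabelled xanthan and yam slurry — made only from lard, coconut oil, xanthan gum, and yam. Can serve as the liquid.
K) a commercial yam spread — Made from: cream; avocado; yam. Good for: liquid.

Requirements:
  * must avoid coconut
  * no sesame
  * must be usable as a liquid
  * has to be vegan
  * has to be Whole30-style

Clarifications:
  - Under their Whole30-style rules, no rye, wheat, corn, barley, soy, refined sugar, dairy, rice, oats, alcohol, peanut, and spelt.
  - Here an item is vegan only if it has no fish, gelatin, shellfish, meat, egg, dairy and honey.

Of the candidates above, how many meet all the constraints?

2

A: has oat flour, so not Whole30-style — reject
B: only avocado and potato starch; none excluded — keep
C: has chicken stock, so not vegan — no
D: has tahini, so not sesame-free — out
E: has wheat flour, so not Whole30-style; has coconut oil, so not coconut-free — out
F: has rye, so not Whole30-style — reject
G: only lemon juice; none excluded — keep
H: has fish sauce, so not vegan; has coconut, so not coconut-free — no
I: has tahini, so not sesame-free — reject
J: has lard, so not vegan; has coconut oil, so not coconut-free — reject
K: has cream, so not Whole30-style; has cream, so not vegan — reject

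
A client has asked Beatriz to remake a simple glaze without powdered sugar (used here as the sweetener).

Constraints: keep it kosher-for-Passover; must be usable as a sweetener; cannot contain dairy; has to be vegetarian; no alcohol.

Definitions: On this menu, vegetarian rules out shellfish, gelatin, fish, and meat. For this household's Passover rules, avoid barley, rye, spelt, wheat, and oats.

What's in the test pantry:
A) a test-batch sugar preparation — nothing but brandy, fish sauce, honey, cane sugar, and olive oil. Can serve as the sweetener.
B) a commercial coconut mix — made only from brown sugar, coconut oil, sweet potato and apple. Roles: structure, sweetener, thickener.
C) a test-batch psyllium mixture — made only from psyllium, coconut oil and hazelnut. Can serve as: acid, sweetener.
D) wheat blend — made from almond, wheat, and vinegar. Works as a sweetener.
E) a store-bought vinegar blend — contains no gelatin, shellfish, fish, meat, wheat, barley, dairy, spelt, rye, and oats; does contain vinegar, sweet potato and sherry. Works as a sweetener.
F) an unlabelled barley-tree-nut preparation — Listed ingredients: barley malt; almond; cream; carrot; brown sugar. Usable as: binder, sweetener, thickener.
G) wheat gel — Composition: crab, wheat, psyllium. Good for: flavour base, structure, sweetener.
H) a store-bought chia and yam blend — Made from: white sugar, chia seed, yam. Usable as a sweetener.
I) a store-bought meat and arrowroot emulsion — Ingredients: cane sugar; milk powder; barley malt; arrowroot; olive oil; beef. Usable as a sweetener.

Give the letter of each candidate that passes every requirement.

B, C, H

A: has fish sauce, so not vegetarian; has brandy, so not alcohol-free — no
B: coconut oil and brown sugar etc. — none of it excluded — valid
C: no dairy, vegetarian — valid
D: has wheat, so not kosher-for-Passover — out
E: has sherry, so not alcohol-free — out
F: has barley malt, so not kosher-for-Passover; has cream, so not dairy-free — reject
G: has crab, so not vegetarian; has wheat, so not kosher-for-Passover — reject
H: every rule checks out — OK
I: has beef, so not vegetarian; has barley malt, so not kosher-for-Passover (and 1 more) — reject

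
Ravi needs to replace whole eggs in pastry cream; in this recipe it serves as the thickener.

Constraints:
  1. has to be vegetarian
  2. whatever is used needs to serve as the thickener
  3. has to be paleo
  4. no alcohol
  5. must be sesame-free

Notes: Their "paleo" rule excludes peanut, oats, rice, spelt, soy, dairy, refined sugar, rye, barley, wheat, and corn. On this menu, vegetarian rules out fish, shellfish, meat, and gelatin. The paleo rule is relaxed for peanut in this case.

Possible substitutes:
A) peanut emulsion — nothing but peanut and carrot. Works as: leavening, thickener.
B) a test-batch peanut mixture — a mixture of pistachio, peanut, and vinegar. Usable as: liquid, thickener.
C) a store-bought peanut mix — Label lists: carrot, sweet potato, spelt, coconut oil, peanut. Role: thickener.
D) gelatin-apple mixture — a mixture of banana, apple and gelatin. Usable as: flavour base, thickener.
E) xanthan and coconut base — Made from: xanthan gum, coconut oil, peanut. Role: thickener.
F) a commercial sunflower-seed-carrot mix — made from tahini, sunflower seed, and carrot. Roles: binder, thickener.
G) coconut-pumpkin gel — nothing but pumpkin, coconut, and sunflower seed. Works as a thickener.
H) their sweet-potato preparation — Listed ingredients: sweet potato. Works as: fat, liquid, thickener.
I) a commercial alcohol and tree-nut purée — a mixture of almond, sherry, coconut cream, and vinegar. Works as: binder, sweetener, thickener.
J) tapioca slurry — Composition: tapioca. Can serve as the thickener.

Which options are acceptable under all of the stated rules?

A: peanut is permitted under the paleo carve-out; nothing else excluded — OK
B: peanut is permitted under the paleo carve-out; nothing else excluded — keep
C: has spelt, so not paleo — reject
D: has gelatin, so not vegetarian — reject
E: peanut is permitted under the paleo carve-out; nothing else excluded — OK
F: has tahini, so not sesame-free — out
G: only coconut, sunflower seed, and pumpkin; none excluded — OK
H: only sweet potato; none excluded — valid
I: has sherry, so not alcohol-free — no
J: no alcohol, paleo — keep

A, B, E, G, H, J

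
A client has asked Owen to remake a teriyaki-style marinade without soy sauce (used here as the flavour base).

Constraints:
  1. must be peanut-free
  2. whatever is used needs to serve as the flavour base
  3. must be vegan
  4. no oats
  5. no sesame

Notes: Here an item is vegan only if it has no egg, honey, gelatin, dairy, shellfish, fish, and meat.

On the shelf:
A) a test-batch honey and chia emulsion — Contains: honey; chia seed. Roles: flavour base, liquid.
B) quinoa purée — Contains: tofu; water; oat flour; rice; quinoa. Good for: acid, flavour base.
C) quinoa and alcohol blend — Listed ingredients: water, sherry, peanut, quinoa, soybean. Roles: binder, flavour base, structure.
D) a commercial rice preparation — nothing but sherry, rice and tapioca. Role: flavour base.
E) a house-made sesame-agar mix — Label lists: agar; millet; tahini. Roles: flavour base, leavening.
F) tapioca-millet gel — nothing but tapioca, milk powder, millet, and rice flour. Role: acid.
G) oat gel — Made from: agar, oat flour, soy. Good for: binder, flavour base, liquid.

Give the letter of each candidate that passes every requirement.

D

A: has honey, so not vegan — reject
B: has oat flour, so not oat-free — out
C: has peanut, so not peanut-free — out
D: works as a flavour base, no peanut, no sesame — valid
E: has tahini, so not sesame-free — out
F: not usable as a flavour base; has milk powder, so not vegan — reject
G: has oat flour, so not oat-free — reject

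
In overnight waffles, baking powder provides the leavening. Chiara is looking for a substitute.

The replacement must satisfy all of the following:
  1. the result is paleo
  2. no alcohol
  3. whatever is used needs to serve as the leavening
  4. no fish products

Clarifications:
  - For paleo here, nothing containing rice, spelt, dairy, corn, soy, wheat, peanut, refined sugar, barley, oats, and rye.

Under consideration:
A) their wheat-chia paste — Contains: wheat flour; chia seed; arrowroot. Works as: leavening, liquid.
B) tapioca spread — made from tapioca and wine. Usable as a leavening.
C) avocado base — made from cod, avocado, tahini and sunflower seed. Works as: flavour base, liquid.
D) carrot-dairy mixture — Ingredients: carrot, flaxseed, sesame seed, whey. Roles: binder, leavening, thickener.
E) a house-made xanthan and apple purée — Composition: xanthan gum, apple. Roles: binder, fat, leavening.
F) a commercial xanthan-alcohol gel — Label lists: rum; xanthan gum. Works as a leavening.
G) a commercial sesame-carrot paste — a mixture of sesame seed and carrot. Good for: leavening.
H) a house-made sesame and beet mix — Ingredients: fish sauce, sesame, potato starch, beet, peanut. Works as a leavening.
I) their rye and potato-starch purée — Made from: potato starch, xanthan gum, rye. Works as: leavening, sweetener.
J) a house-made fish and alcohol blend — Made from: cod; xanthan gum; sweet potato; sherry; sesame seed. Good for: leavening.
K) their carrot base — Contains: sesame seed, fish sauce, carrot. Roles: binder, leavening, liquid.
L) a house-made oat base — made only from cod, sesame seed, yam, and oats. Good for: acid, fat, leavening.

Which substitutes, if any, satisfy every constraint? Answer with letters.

A: has wheat flour, so not paleo — out
B: has wine, so not alcohol-free — no
C: not usable as a leavening; has cod, so not fish-free — out
D: has whey, so not paleo — no
E: all constraints satisfied — OK
F: has rum, so not alcohol-free — no
G: paleo, no alcohol — valid
H: has peanut, so not paleo; has fish sauce, so not fish-free — no
I: has rye, so not paleo — no
J: has sherry, so not alcohol-free; has cod, so not fish-free — out
K: has fish sauce, so not fish-free — out
L: has oats, so not paleo; has cod, so not fish-free — no

E, G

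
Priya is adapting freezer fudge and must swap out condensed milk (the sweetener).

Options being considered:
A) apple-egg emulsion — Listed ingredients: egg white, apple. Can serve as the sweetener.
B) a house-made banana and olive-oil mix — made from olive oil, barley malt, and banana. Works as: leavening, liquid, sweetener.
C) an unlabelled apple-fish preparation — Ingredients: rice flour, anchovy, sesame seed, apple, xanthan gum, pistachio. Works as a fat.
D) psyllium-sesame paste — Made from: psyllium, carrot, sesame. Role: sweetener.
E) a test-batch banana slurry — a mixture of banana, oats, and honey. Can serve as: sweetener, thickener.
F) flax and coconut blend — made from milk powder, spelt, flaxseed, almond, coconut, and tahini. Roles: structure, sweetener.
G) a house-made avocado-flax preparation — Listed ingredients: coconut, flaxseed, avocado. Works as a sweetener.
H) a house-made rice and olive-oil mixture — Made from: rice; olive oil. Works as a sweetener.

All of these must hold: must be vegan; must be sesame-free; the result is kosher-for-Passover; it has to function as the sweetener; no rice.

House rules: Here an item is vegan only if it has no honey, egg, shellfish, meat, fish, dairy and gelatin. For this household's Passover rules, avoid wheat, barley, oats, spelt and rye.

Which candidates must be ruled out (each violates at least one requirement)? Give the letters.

A, B, C, D, E, F, H

A: has egg white, so not vegan — reject
B: has barley malt, so not kosher-for-Passover — out
C: not usable as a sweetener; has anchovy, so not vegan (and 2 more) — out
D: has sesame, so not sesame-free — reject
E: has honey, so not vegan; has oats, so not kosher-for-Passover — out
F: has milk powder, so not vegan; has spelt, so not kosher-for-Passover (and 1 more) — no
G: only coconut, avocado, and flaxseed; none excluded — OK
H: has rice, so not rice-free — reject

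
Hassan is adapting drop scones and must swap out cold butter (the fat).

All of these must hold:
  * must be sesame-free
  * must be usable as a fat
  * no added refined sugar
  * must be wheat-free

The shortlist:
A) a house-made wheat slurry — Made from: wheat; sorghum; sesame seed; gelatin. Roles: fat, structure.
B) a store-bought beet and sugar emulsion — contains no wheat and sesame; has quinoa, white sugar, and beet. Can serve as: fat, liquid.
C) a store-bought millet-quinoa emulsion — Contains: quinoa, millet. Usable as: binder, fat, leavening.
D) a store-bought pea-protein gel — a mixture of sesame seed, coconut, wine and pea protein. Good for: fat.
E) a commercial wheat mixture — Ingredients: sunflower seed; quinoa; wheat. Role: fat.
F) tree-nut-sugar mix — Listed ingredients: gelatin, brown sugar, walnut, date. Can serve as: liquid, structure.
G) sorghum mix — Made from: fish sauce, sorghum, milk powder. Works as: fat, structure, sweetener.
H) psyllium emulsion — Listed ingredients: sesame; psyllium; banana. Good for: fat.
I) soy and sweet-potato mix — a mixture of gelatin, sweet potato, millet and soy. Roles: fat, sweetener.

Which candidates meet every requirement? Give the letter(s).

C, G, I

A: has wheat, so not wheat-free; has sesame seed, so not sesame-free — out
B: has white sugar, so not no-added-sugar — out
C: only millet and quinoa; none excluded — OK
D: has sesame seed, so not sesame-free — no
E: has wheat, so not wheat-free — out
F: not usable as a fat; has brown sugar, so not no-added-sugar — out
G: nothing on the exclusion list — valid
H: has sesame, so not sesame-free — reject
I: gelatin and soy etc. — none of it excluded — valid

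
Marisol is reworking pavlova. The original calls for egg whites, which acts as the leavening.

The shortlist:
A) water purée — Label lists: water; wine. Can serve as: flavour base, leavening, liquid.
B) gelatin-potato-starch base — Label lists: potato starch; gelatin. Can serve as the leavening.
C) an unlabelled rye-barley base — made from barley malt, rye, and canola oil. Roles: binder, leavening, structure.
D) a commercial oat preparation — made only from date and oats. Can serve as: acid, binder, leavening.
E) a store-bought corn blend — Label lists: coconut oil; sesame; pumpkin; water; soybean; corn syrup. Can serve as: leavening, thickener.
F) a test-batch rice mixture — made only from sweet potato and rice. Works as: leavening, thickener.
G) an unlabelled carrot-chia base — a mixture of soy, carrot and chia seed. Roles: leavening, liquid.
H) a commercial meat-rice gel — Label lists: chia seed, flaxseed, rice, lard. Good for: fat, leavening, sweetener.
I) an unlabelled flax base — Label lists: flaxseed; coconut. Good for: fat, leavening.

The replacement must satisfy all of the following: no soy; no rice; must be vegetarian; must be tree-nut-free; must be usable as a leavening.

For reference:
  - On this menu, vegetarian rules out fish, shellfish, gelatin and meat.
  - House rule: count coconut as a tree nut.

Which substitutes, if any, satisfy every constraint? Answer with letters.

A: works as a leavening, no soy, tree-nut-free — OK
B: has gelatin, so not vegetarian — out
C: only barley malt, rye and canola oil; none excluded — OK
D: only oats and date; none excluded — OK
E: has coconut oil, so not tree-nut-free; has soybean, so not soy-free — out
F: has rice, so not rice-free — out
G: has soy, so not soy-free — no
H: has lard, so not vegetarian; has rice, so not rice-free — reject
I: has coconut, so not tree-nut-free — no

A, C, D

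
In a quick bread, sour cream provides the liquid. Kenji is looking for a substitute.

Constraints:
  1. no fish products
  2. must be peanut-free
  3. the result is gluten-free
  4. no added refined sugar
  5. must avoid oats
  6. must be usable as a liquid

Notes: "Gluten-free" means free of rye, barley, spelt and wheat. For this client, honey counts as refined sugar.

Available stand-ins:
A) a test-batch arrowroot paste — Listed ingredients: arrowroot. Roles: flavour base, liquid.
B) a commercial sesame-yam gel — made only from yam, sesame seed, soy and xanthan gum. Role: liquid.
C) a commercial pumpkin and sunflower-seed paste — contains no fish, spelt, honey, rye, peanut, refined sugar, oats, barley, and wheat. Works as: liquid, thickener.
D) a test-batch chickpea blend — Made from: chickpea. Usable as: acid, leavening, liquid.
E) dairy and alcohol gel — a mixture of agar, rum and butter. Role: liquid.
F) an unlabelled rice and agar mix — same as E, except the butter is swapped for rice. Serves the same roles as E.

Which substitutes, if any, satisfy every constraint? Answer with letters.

A: all constraints satisfied — valid
B: sesame seed and soy etc. — none of it excluded — OK
C: works as a liquid, gluten-free, no peanut — valid
D: only chickpea; none excluded — OK
E: only rum, butter and agar; none excluded — valid
F: all constraints satisfied — OK

A, B, C, D, E, F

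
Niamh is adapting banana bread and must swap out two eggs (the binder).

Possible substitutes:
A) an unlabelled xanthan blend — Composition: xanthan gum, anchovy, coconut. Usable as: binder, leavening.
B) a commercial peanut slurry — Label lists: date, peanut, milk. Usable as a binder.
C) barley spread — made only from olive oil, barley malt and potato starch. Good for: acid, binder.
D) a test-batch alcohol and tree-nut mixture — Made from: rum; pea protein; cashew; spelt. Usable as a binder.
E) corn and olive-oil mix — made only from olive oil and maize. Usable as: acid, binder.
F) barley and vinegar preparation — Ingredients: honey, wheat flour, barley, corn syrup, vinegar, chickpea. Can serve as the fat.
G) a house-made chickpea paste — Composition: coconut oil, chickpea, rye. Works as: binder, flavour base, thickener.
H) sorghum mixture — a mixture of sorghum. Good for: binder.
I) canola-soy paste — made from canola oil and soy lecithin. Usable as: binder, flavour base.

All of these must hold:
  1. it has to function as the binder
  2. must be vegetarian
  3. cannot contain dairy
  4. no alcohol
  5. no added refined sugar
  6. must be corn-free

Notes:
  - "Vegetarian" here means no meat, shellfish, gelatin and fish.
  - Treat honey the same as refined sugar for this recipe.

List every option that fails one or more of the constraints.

A: has anchovy, so not vegetarian — no
B: has milk, so not dairy-free — no
C: only barley malt, potato starch and olive oil; none excluded — valid
D: has rum, so not alcohol-free — no
E: has maize, so not corn-free — out
F: not usable as a binder; has corn syrup, so not corn-free (and 1 more) — no
G: nothing on the exclusion list — OK
H: only sorghum; none excluded — keep
I: no-added-sugar, no alcohol — OK

A, B, D, E, F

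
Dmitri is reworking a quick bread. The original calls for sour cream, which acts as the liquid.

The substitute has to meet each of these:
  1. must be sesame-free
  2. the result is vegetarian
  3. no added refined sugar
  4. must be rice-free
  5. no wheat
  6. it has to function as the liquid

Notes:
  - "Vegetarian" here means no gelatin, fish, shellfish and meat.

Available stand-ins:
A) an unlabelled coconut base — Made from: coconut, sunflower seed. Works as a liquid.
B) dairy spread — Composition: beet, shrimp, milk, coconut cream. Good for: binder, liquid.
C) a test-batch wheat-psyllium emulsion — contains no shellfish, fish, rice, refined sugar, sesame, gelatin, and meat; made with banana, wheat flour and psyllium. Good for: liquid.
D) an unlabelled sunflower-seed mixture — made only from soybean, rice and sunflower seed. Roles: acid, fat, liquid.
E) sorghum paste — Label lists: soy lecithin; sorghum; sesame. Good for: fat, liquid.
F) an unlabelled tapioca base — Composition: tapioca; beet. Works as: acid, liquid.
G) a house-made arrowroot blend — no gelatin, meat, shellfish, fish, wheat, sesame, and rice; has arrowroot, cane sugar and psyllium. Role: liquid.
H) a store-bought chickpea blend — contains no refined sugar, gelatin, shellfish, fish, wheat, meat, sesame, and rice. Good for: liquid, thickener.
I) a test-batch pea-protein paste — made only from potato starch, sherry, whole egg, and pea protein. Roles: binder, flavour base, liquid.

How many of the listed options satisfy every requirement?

4

A: all constraints satisfied — keep
B: has shrimp, so not vegetarian — reject
C: has wheat flour, so not wheat-free — no
D: has rice, so not rice-free — out
E: has sesame, so not sesame-free — out
F: no wheat, no sesame — valid
G: has cane sugar, so not no-added-sugar — no
H: vegetarian, no rice — keep
I: sherry and whole egg etc. — none of it excluded — valid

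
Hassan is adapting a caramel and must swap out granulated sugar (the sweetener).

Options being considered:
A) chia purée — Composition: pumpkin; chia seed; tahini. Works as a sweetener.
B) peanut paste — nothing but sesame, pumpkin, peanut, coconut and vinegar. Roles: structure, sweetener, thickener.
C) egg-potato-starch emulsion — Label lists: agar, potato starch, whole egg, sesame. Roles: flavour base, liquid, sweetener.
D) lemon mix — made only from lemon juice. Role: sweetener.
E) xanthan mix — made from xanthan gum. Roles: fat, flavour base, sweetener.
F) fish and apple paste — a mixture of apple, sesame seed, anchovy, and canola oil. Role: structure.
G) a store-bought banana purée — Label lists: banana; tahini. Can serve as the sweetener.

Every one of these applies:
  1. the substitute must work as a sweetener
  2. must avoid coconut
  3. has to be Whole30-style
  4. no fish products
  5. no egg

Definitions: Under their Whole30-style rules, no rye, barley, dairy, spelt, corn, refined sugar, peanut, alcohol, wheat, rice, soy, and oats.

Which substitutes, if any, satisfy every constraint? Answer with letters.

A: works as a sweetener, no coconut, Whole30-style — valid
B: has peanut, so not Whole30-style; has coconut, so not coconut-free — out
C: has whole egg, so not egg-free — no
D: works as a sweetener, no coconut, no fish — OK
E: all constraints satisfied — keep
F: not usable as a sweetener; has anchovy, so not fish-free — no
G: every rule checks out — keep

A, D, E, G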